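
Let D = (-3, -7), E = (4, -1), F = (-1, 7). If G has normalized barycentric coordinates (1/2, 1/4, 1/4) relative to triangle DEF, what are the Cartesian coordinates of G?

G = (1/2)·D + (1/4)·E + (1/4)·F.
x-coordinate: (1/2)·(-3) + (1/4)·4 + (1/4)·(-1) = -3/4.
y-coordinate: (1/2)·(-7) + (1/4)·(-1) + (1/4)·7 = -2.

(-3/4, -2)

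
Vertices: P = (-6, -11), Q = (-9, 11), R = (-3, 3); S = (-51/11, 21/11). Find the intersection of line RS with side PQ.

Barycentric coordinates of S with respect to PQR: (2/11, 2/11, 7/11).
On side PQ the R-coordinate is zero; dropping S's R-weight 7/11 and renormalizing the remaining 2/11 : 2/11 gives weights 1/2, 1/2 on P, Q.
T = (1/2)·(-6, -11) + (1/2)·(-9, 11) = (-15/2, 0).

(-15/2, 0)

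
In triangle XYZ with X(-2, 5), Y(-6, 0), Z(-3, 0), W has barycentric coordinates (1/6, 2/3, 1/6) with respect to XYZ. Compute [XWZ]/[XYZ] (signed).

2/3

The signed ratio [XWZ]/[XYZ] equals the barycentric coordinate of W at vertex Y, which is 2/3.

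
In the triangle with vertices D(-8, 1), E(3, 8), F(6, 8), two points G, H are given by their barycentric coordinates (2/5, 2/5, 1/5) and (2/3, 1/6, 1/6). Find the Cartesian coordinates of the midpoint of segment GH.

Barycentric coordinates of the midpoint are the average: (8/15, 17/60, 11/60).
Converting: (8/15)·D + (17/60)·E + (11/60)·F = (-139/60, 64/15).

(-139/60, 64/15)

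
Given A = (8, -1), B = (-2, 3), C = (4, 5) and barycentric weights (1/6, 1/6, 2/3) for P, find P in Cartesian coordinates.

(11/3, 11/3)

P = (1/6)·A + (1/6)·B + (2/3)·C.
x-coordinate: (1/6)·8 + (1/6)·(-2) + (2/3)·4 = 11/3.
y-coordinate: (1/6)·(-1) + (1/6)·3 + (2/3)·5 = 11/3.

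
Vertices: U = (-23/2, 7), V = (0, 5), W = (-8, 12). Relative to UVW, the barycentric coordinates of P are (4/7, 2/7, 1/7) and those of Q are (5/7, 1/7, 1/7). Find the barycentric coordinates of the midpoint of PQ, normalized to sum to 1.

(9/14, 3/14, 1/7)

Since both coordinate triples sum to 1, the midpoint's barycentrics are the componentwise average.
(4/7+5/7)/2 = 9/14; similarly 3/14 and 1/7.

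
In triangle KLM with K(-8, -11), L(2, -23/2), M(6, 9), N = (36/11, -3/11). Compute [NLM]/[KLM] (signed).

1/11

[KLM] = ½·((-8)·(-23/2−9) + 2·(9−(-11)) + 6·(-11−(-23/2))) = ½·(164 + 40 + 3) = 207/2.
[NLM] = ½·((36/11)·(-23/2−9) + 2·(9−(-3/11)) + 6·(-3/11−(-23/2))) = ½·(-738/11 + 204/11 + 741/11) = 207/22, so the ratio is (207/22)/(207/2) = 1/11.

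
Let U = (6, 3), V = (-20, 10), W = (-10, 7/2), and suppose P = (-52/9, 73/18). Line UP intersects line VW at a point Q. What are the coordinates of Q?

(-35/3, 55/12)

Barycentric coordinates of P with respect to UVW: (1/3, 1/9, 5/9).
On side VW the U-coordinate is zero; dropping P's U-weight 1/3 and renormalizing the remaining 1/9 : 5/9 gives weights 1/6, 5/6 on V, W.
Q = (1/6)·(-20, 10) + (5/6)·(-10, 7/2) = (-35/3, 55/12).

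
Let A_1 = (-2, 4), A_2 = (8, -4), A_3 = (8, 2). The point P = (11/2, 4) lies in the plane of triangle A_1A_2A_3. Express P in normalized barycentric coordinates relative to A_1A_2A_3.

Signed area of the reference triangle: [A_1A_2A_3] = ½·((-2)·(-4−2) + 8·(2−4) + 8·(4−(-4))) = ½·(12 − 16 + 64) = 30.
[PA_2A_3] = ½·((11/2)·(-4−2) + 8·(2−4) + 8·(4−(-4))) = ½·(-33 − 16 + 64) = 15/2, so the A_1-coordinate is (15/2)/30 = 1/4.
[A_1PA_3] = ½·((-2)·(4−2) + (11/2)·(2−4) + 8·(4−4)) = ½·(-4 − 11 + 0) = -15/2, so the A_2-coordinate is -1/4.
[A_1A_2P] = ½·((-2)·(-4−4) + 8·(4−4) + (11/2)·(4−(-4))) = ½·(16 + 0 + 44) = 30, so the A_3-coordinate is 1.

(1/4, -1/4, 1)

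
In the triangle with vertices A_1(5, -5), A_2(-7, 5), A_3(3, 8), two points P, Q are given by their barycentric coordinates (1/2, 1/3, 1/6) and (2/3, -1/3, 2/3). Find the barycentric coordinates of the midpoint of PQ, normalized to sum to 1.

Since both coordinate triples sum to 1, the midpoint's barycentrics are the componentwise average.
(1/2+2/3)/2 = 7/12; similarly 0 and 5/12.

(7/12, 0, 5/12)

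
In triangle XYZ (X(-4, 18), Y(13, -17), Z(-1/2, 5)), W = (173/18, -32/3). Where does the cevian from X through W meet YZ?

Barycentric coordinates of W with respect to XYZ: (1/9, 7/9, 1/9).
On side YZ the X-coordinate is zero; dropping W's X-weight 1/9 and renormalizing the remaining 7/9 : 1/9 gives weights 7/8, 1/8 on Y, Z.
V = (7/8)·(13, -17) + (1/8)·(-1/2, 5) = (181/16, -57/4).

(181/16, -57/4)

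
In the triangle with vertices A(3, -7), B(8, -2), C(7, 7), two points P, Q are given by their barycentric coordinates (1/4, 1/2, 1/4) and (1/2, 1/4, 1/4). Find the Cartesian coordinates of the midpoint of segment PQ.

(47/8, -13/8)

Barycentric coordinates of the midpoint are the average: (3/8, 3/8, 1/4).
Converting: (3/8)·A + (3/8)·B + (1/4)·C = (47/8, -13/8).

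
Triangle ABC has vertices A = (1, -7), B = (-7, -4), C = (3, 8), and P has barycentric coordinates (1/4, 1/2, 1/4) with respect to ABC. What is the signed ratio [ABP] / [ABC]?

1/4

The signed ratio [ABP]/[ABC] equals the barycentric coordinate of P at vertex C, which is 1/4.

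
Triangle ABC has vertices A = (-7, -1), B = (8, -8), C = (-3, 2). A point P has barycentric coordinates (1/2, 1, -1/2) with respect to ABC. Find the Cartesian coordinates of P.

P = (1/2)·A + 1·B + (-1/2)·C.
x-coordinate: (1/2)·(-7) + 1·8 + (-1/2)·(-3) = 6.
y-coordinate: (1/2)·(-1) + 1·(-8) + (-1/2)·2 = -19/2.

(6, -19/2)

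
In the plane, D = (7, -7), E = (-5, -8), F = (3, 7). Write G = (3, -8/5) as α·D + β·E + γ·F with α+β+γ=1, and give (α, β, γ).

Signed area of the reference triangle: [DEF] = ½·(7·(-8−7) + (-5)·(7−(-7)) + 3·(-7−(-8))) = ½·(-105 − 70 + 3) = -86.
[GEF] = ½·(3·(-8−7) + (-5)·(7−(-8/5)) + 3·(-8/5−(-8))) = ½·(-45 − 43 + 96/5) = -172/5, so the D-coordinate is (-172/5)/(-86) = 2/5.
[DGF] = ½·(7·(-8/5−7) + 3·(7−(-7)) + 3·(-7−(-8/5))) = ½·(-301/5 + 42 − 81/5) = -86/5, so the E-coordinate is 1/5.
[DEG] = ½·(7·(-8−(-8/5)) + (-5)·(-8/5−(-7)) + 3·(-7−(-8))) = ½·(-224/5 − 27 + 3) = -172/5, so the F-coordinate is 2/5.
Check: 2/5 + 1/5 + 2/5 = 1.

(2/5, 1/5, 2/5)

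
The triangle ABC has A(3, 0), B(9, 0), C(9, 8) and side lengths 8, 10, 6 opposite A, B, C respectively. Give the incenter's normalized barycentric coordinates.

The incenter has barycentric coordinates proportional to the opposite side lengths: (8 : 10 : 6).
Normalizing by 8+10+6 = 24 gives (1/3, 5/12, 1/4).

(1/3, 5/12, 1/4)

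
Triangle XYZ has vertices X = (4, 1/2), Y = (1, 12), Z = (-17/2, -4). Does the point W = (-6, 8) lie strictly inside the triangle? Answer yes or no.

Barycentric coordinates of W: (-8/17, 15/17, 10/17).
The three coordinates are negative, positive, positive; a point is interior exactly when all three are positive.

no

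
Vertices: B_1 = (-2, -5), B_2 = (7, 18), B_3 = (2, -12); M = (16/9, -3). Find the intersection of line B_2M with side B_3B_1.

Barycentric coordinates of M with respect to B_1B_2B_3: (1/3, 2/9, 4/9).
On side B_3B_1 the B_2-coordinate is zero; dropping M's B_2-weight 2/9 and renormalizing the remaining 4/9 : 1/3 gives weights 4/7, 3/7 on B_3, B_1.
N = (4/7)·(2, -12) + (3/7)·(-2, -5) = (2/7, -9).

(2/7, -9)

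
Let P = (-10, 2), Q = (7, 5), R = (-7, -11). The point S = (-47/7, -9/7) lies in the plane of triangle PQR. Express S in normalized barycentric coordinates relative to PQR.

(4/7, 1/7, 2/7)

Signed area of the reference triangle: [PQR] = ½·((-10)·(5−(-11)) + 7·(-11−2) + (-7)·(2−5)) = ½·(-160 − 91 + 21) = -115.
[SQR] = ½·((-47/7)·(5−(-11)) + 7·(-11−(-9/7)) + (-7)·(-9/7−5)) = ½·(-752/7 − 68 + 44) = -460/7, so the P-coordinate is (-460/7)/(-115) = 4/7.
[PSR] = ½·((-10)·(-9/7−(-11)) + (-47/7)·(-11−2) + (-7)·(2−(-9/7))) = ½·(-680/7 + 611/7 − 23) = -115/7, so the Q-coordinate is 1/7.
[PQS] = ½·((-10)·(5−(-9/7)) + 7·(-9/7−2) + (-47/7)·(2−5)) = ½·(-440/7 − 23 + 141/7) = -230/7, so the R-coordinate is 2/7.
Check: 4/7 + 1/7 + 2/7 = 1.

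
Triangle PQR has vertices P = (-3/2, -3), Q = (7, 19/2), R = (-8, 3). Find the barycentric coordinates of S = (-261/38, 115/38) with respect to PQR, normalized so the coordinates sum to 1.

Signed area of the reference triangle: [PQR] = ½·((-3/2)·(19/2−3) + 7·(3−(-3)) + (-8)·(-3−(19/2))) = ½·(-39/4 + 42 + 100) = 529/8.
[SQR] = ½·((-261/38)·(19/2−3) + 7·(3−(115/38)) + (-8)·(115/38−(19/2))) = ½·(-3393/76 − 7/38 + 984/19) = 529/152, so the P-coordinate is (529/152)/(529/8) = 1/19.
[PSR] = ½·((-3/2)·(115/38−3) + (-261/38)·(3−(-3)) + (-8)·(-3−(115/38))) = ½·(-3/76 − 783/19 + 916/19) = 529/152, so the Q-coordinate is 1/19.
[PQS] = ½·((-3/2)·(19/2−(115/38)) + 7·(115/38−(-3)) + (-261/38)·(-3−(19/2))) = ½·(-369/38 + 1603/38 + 6525/76) = 8993/152, so the R-coordinate is 17/19.

(1/19, 1/19, 17/19)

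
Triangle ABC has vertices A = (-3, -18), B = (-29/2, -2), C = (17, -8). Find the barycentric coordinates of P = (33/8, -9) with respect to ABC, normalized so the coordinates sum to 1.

(1/4, 1/4, 1/2)

Signed area of the reference triangle: [ABC] = ½·((-3)·(-2−(-8)) + (-29/2)·(-8−(-18)) + 17·(-18−(-2))) = ½·(-18 − 145 − 272) = -435/2.
[PBC] = ½·((33/8)·(-2−(-8)) + (-29/2)·(-8−(-9)) + 17·(-9−(-2))) = ½·(99/4 − 29/2 − 119) = -435/8, so the A-coordinate is (-435/8)/(-435/2) = 1/4.
[APC] = ½·((-3)·(-9−(-8)) + (33/8)·(-8−(-18)) + 17·(-18−(-9))) = ½·(3 + 165/4 − 153) = -435/8, so the B-coordinate is 1/4.
[ABP] = ½·((-3)·(-2−(-9)) + (-29/2)·(-9−(-18)) + (33/8)·(-18−(-2))) = ½·(-21 − 261/2 − 66) = -435/4, so the C-coordinate is 1/2.
Check: 1/4 + 1/4 + 1/2 = 1.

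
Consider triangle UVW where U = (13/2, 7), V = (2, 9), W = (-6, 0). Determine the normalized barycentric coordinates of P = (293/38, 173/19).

(17/19, 6/19, -4/19)

Signed area of the reference triangle: [UVW] = ½·((13/2)·(9−0) + 2·(0−7) + (-6)·(7−9)) = ½·(117/2 − 14 + 12) = 113/4.
[PVW] = ½·((293/38)·(9−0) + 2·(0−(173/19)) + (-6)·(173/19−9)) = ½·(2637/38 − 346/19 − 12/19) = 1921/76, so the U-coordinate is (1921/76)/(113/4) = 17/19.
[UPW] = ½·((13/2)·(173/19−0) + (293/38)·(0−7) + (-6)·(7−(173/19))) = ½·(2249/38 − 2051/38 + 240/19) = 339/38, so the V-coordinate is 6/19.
[UVP] = ½·((13/2)·(9−(173/19)) + 2·(173/19−7) + (293/38)·(7−9)) = ½·(-13/19 + 80/19 − 293/19) = -113/19, so the W-coordinate is -4/19.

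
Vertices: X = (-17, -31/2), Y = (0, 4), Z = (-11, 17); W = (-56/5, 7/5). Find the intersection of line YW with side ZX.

(-14, 3/4)

Barycentric coordinates of W with respect to XYZ: (2/5, 1/5, 2/5).
On side ZX the Y-coordinate is zero; dropping W's Y-weight 1/5 and renormalizing the remaining 2/5 : 2/5 gives weights 1/2, 1/2 on Z, X.
V = (1/2)·(-11, 17) + (1/2)·(-17, -31/2) = (-14, 3/4).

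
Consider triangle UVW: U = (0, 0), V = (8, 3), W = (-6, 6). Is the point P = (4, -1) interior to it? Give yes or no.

Barycentric coordinates of P: (34/33, 3/11, -10/33).
The three coordinates are positive, positive, negative; a point is interior exactly when all three are positive.

no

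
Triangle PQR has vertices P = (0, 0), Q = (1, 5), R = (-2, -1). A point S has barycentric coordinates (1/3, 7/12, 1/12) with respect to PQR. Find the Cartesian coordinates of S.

(5/12, 17/6)

S = (1/3)·P + (7/12)·Q + (1/12)·R.
x-coordinate: (1/3)·0 + (7/12)·1 + (1/12)·(-2) = 5/12.
y-coordinate: (1/3)·0 + (7/12)·5 + (1/12)·(-1) = 17/6.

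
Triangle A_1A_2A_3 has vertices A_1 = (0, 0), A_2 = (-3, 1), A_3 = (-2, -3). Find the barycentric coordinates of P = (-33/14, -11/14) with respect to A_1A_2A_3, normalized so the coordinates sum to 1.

(1/14, 1/2, 3/7)

Signed area of the reference triangle: [A_1A_2A_3] = ½·(0·(1−(-3)) + (-3)·(-3−0) + (-2)·(0−1)) = ½·(0 + 9 + 2) = 11/2.
[PA_2A_3] = ½·((-33/14)·(1−(-3)) + (-3)·(-3−(-11/14)) + (-2)·(-11/14−1)) = ½·(-66/7 + 93/14 + 25/7) = 11/28, so the A_1-coordinate is (11/28)/(11/2) = 1/14.
[A_1PA_3] = ½·(0·(-11/14−(-3)) + (-33/14)·(-3−0) + (-2)·(0−(-11/14))) = ½·(0 + 99/14 − 11/7) = 11/4, so the A_2-coordinate is 1/2.
[A_1A_2P] = ½·(0·(1−(-11/14)) + (-3)·(-11/14−0) + (-33/14)·(0−1)) = ½·(0 + 33/14 + 33/14) = 33/14, so the A_3-coordinate is 3/7.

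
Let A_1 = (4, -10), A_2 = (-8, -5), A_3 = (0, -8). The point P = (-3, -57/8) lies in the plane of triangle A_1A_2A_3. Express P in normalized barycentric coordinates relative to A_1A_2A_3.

(1/2, 5/8, -1/8)

Signed area of the reference triangle: [A_1A_2A_3] = ½·(4·(-5−(-8)) + (-8)·(-8−(-10)) + 0·(-10−(-5))) = ½·(12 − 16 + 0) = -2.
[PA_2A_3] = ½·((-3)·(-5−(-8)) + (-8)·(-8−(-57/8)) + 0·(-57/8−(-5))) = ½·(-9 + 7 + 0) = -1, so the A_1-coordinate is (-1)/(-2) = 1/2.
[A_1PA_3] = ½·(4·(-57/8−(-8)) + (-3)·(-8−(-10)) + 0·(-10−(-57/8))) = ½·(7/2 − 6 + 0) = -5/4, so the A_2-coordinate is 5/8.
[A_1A_2P] = ½·(4·(-5−(-57/8)) + (-8)·(-57/8−(-10)) + (-3)·(-10−(-5))) = ½·(17/2 − 23 + 15) = 1/4, so the A_3-coordinate is -1/8.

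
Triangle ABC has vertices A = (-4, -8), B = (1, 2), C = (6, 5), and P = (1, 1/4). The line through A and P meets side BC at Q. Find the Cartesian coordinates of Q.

(8/3, 3)

Barycentric coordinates of P with respect to ABC: (1/4, 1/2, 1/4).
On side BC the A-coordinate is zero; dropping P's A-weight 1/4 and renormalizing the remaining 1/2 : 1/4 gives weights 2/3, 1/3 on B, C.
Q = (2/3)·(1, 2) + (1/3)·(6, 5) = (8/3, 3).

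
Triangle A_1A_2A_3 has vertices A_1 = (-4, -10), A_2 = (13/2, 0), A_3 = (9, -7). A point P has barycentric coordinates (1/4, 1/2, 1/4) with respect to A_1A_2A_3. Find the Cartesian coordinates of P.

(9/2, -17/4)

P = (1/4)·A_1 + (1/2)·A_2 + (1/4)·A_3.
x-coordinate: (1/4)·(-4) + (1/2)·(13/2) + (1/4)·9 = 9/2.
y-coordinate: (1/4)·(-10) + (1/2)·0 + (1/4)·(-7) = -17/4.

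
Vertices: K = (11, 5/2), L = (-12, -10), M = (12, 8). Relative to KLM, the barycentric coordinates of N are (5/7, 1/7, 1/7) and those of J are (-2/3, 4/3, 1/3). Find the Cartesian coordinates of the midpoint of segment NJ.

Barycentric coordinates of the midpoint are the average: (1/42, 31/42, 5/21).
Converting: (1/42)·K + (31/42)·L + (5/21)·M = (-241/42, -65/12).

(-241/42, -65/12)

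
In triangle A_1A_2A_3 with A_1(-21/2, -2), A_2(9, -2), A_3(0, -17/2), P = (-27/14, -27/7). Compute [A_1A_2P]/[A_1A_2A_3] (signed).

[A_1A_2A_3] = ½·((-21/2)·(-2−(-17/2)) + 9·(-17/2−(-2)) + 0·(-2−(-2))) = ½·(-273/4 − 117/2 + 0) = -507/8.
[A_1A_2P] = ½·((-21/2)·(-2−(-27/7)) + 9·(-27/7−(-2)) + (-27/14)·(-2−(-2))) = ½·(-39/2 − 117/7 + 0) = -507/28, so the ratio is (-507/28)/(-507/8) = 2/7.

2/7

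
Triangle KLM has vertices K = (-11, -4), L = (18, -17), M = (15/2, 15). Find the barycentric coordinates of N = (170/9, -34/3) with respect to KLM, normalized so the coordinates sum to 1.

Signed area of the reference triangle: [KLM] = ½·((-11)·(-17−15) + 18·(15−(-4)) + (15/2)·(-4−(-17))) = ½·(352 + 342 + 195/2) = 1583/4.
[NLM] = ½·((170/9)·(-17−15) + 18·(15−(-34/3)) + (15/2)·(-34/3−(-17))) = ½·(-5440/9 + 474 + 85/2) = -1583/36, so the K-coordinate is (-1583/36)/(1583/4) = -1/9.
[KNM] = ½·((-11)·(-34/3−15) + (170/9)·(15−(-4)) + (15/2)·(-4−(-34/3))) = ½·(869/3 + 3230/9 + 55) = 3166/9, so the L-coordinate is 8/9.
[KLN] = ½·((-11)·(-17−(-34/3)) + 18·(-34/3−(-4)) + (170/9)·(-4−(-17))) = ½·(187/3 − 132 + 2210/9) = 1583/18, so the M-coordinate is 2/9.
Check: -1/9 + 8/9 + 2/9 = 1.

(-1/9, 8/9, 2/9)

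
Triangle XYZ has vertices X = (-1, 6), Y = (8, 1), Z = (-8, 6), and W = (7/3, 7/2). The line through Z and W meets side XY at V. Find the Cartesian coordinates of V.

(22/5, 3)

Barycentric coordinates of W with respect to XYZ: (1/3, 1/2, 1/6).
On side XY the Z-coordinate is zero; dropping W's Z-weight 1/6 and renormalizing the remaining 1/3 : 1/2 gives weights 2/5, 3/5 on X, Y.
V = (2/5)·(-1, 6) + (3/5)·(8, 1) = (22/5, 3).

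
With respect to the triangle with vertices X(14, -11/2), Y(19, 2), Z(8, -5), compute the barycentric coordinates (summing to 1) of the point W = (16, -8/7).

Signed area of the reference triangle: [XYZ] = ½·(14·(2−(-5)) + 19·(-5−(-11/2)) + 8·(-11/2−2)) = ½·(98 + 19/2 − 60) = 95/4.
[WYZ] = ½·(16·(2−(-5)) + 19·(-5−(-8/7)) + 8·(-8/7−2)) = ½·(112 − 513/7 − 176/7) = 95/14, so the X-coordinate is (95/14)/(95/4) = 2/7.
[XWZ] = ½·(14·(-8/7−(-5)) + 16·(-5−(-11/2)) + 8·(-11/2−(-8/7))) = ½·(54 + 8 − 244/7) = 95/7, so the Y-coordinate is 4/7.
[XYW] = ½·(14·(2−(-8/7)) + 19·(-8/7−(-11/2)) + 16·(-11/2−2)) = ½·(44 + 1159/14 − 120) = 95/28, so the Z-coordinate is 1/7.
Check: 2/7 + 4/7 + 1/7 = 1.

(2/7, 4/7, 1/7)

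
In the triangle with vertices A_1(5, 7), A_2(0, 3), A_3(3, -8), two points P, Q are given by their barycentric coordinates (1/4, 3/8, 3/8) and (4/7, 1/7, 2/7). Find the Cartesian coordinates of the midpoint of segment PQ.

(341/112, 113/112)

Barycentric coordinates of the midpoint are the average: (23/56, 29/112, 37/112).
Converting: (23/56)·A_1 + (29/112)·A_2 + (37/112)·A_3 = (341/112, 113/112).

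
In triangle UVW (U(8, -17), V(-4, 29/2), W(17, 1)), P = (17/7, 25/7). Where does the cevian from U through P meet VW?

(1/5, 59/5)

Barycentric coordinates of P with respect to UVW: (2/7, 4/7, 1/7).
On side VW the U-coordinate is zero; dropping P's U-weight 2/7 and renormalizing the remaining 4/7 : 1/7 gives weights 4/5, 1/5 on V, W.
Q = (4/5)·(-4, 29/2) + (1/5)·(17, 1) = (1/5, 59/5).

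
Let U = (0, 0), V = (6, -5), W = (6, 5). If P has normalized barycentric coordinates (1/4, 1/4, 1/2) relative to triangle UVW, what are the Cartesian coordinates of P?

(9/2, 5/4)

P = (1/4)·U + (1/4)·V + (1/2)·W.
x-coordinate: (1/4)·0 + (1/4)·6 + (1/2)·6 = 9/2.
y-coordinate: (1/4)·0 + (1/4)·(-5) + (1/2)·5 = 5/4.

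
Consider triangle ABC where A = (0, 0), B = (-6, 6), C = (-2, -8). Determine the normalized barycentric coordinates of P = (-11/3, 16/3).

Signed area of the reference triangle: [ABC] = ½·(0·(6−(-8)) + (-6)·(-8−0) + (-2)·(0−6)) = ½·(0 + 48 + 12) = 30.
[PBC] = ½·((-11/3)·(6−(-8)) + (-6)·(-8−(16/3)) + (-2)·(16/3−6)) = ½·(-154/3 + 80 + 4/3) = 15, so the A-coordinate is 15/30 = 1/2.
[APC] = ½·(0·(16/3−(-8)) + (-11/3)·(-8−0) + (-2)·(0−(16/3))) = ½·(0 + 88/3 + 32/3) = 20, so the B-coordinate is 2/3.
[ABP] = ½·(0·(6−(16/3)) + (-6)·(16/3−0) + (-11/3)·(0−6)) = ½·(0 − 32 + 22) = -5, so the C-coordinate is -1/6.

(1/2, 2/3, -1/6)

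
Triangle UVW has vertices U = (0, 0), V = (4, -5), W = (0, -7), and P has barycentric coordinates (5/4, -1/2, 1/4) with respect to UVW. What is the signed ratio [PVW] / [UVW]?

The signed ratio [PVW]/[UVW] equals the barycentric coordinate of P at vertex U, which is 5/4.

5/4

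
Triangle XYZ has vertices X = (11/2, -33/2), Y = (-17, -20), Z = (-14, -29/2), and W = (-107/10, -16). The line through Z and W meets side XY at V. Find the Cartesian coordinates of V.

(-23/4, -73/4)

Barycentric coordinates of W with respect to XYZ: (1/5, 1/5, 3/5).
On side XY the Z-coordinate is zero; dropping W's Z-weight 3/5 and renormalizing the remaining 1/5 : 1/5 gives weights 1/2, 1/2 on X, Y.
V = (1/2)·(11/2, -33/2) + (1/2)·(-17, -20) = (-23/4, -73/4).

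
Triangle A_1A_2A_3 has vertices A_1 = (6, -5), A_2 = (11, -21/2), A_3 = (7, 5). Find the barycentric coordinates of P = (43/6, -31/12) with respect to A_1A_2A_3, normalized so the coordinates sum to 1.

(1/2, 1/6, 1/3)

Signed area of the reference triangle: [A_1A_2A_3] = ½·(6·(-21/2−5) + 11·(5−(-5)) + 7·(-5−(-21/2))) = ½·(-93 + 110 + 77/2) = 111/4.
[PA_2A_3] = ½·((43/6)·(-21/2−5) + 11·(5−(-31/12)) + 7·(-31/12−(-21/2))) = ½·(-1333/12 + 1001/12 + 665/12) = 111/8, so the A_1-coordinate is (111/8)/(111/4) = 1/2.
[A_1PA_3] = ½·(6·(-31/12−5) + (43/6)·(5−(-5)) + 7·(-5−(-31/12))) = ½·(-91/2 + 215/3 − 203/12) = 37/8, so the A_2-coordinate is 1/6.
[A_1A_2P] = ½·(6·(-21/2−(-31/12)) + 11·(-31/12−(-5)) + (43/6)·(-5−(-21/2))) = ½·(-95/2 + 319/12 + 473/12) = 37/4, so the A_3-coordinate is 1/3.
Check: 1/2 + 1/6 + 1/3 = 1.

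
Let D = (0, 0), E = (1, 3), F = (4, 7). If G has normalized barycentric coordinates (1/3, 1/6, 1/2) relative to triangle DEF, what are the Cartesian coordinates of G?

(13/6, 4)

G = (1/3)·D + (1/6)·E + (1/2)·F.
x-coordinate: (1/3)·0 + (1/6)·1 + (1/2)·4 = 13/6.
y-coordinate: (1/3)·0 + (1/6)·3 + (1/2)·7 = 4.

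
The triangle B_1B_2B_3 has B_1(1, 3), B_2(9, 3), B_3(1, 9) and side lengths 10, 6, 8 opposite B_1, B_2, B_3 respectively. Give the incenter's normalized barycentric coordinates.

(5/12, 1/4, 1/3)

The incenter has barycentric coordinates proportional to the opposite side lengths: (10 : 6 : 8).
Normalizing by 10+6+8 = 24 gives (5/12, 1/4, 1/3).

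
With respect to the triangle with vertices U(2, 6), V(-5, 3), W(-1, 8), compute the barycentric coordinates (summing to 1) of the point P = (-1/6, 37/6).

Signed area of the reference triangle: [UVW] = ½·(2·(3−8) + (-5)·(8−6) + (-1)·(6−3)) = ½·(-10 − 10 − 3) = -23/2.
[PVW] = ½·((-1/6)·(3−8) + (-5)·(8−(37/6)) + (-1)·(37/6−3)) = ½·(5/6 − 55/6 − 19/6) = -23/4, so the U-coordinate is (-23/4)/(-23/2) = 1/2.
[UPW] = ½·(2·(37/6−8) + (-1/6)·(8−6) + (-1)·(6−(37/6))) = ½·(-11/3 − 1/3 + 1/6) = -23/12, so the V-coordinate is 1/6.
[UVP] = ½·(2·(3−(37/6)) + (-5)·(37/6−6) + (-1/6)·(6−3)) = ½·(-19/3 − 5/6 − 1/2) = -23/6, so the W-coordinate is 1/3.
Check: 1/2 + 1/6 + 1/3 = 1.

(1/2, 1/6, 1/3)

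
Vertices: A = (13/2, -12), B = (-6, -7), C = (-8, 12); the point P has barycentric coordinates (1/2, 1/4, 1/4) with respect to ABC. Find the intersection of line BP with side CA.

Line BP meets CA where the B-coordinate vanishes; zeroing P's B-weight and renormalizing leaves C, A-weights 1/4 : 1/2 → (1/3, 2/3).
So Q = (1/3)·C + (2/3)·A = (5/3, -4).

(5/3, -4)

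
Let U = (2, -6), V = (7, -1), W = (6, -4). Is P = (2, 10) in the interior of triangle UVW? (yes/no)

Barycentric coordinates of P: (13/5, 32/5, -8).
The three coordinates are positive, positive, negative; a point is interior exactly when all three are positive.

no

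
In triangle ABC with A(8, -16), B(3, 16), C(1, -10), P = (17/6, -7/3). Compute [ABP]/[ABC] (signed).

[ABC] = ½·(8·(16−(-10)) + 3·(-10−(-16)) + 1·(-16−16)) = ½·(208 + 18 − 32) = 97.
[ABP] = ½·(8·(16−(-7/3)) + 3·(-7/3−(-16)) + (17/6)·(-16−16)) = ½·(440/3 + 41 − 272/3) = 97/2, so the ratio is (97/2)/97 = 1/2.

1/2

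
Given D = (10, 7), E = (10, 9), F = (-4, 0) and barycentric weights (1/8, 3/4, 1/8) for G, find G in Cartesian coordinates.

(33/4, 61/8)

G = (1/8)·D + (3/4)·E + (1/8)·F.
x-coordinate: (1/8)·10 + (3/4)·10 + (1/8)·(-4) = 33/4.
y-coordinate: (1/8)·7 + (3/4)·9 + (1/8)·0 = 61/8.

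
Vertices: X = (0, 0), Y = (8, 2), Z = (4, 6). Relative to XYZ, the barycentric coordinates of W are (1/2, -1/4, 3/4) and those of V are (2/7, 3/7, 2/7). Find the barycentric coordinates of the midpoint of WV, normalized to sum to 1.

Since both coordinate triples sum to 1, the midpoint's barycentrics are the componentwise average.
(1/2+2/7)/2 = 11/28; similarly 5/56 and 29/56.

(11/28, 5/56, 29/56)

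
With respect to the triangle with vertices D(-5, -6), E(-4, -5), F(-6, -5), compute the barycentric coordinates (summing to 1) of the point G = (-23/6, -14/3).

(-1/3, 5/4, 1/12)

Signed area of the reference triangle: [DEF] = ½·((-5)·(-5−(-5)) + (-4)·(-5−(-6)) + (-6)·(-6−(-5))) = ½·(0 − 4 + 6) = 1.
[GEF] = ½·((-23/6)·(-5−(-5)) + (-4)·(-5−(-14/3)) + (-6)·(-14/3−(-5))) = ½·(0 + 4/3 − 2) = -1/3, so the D-coordinate is (-1/3)/1 = -1/3.
[DGF] = ½·((-5)·(-14/3−(-5)) + (-23/6)·(-5−(-6)) + (-6)·(-6−(-14/3))) = ½·(-5/3 − 23/6 + 8) = 5/4, so the E-coordinate is 5/4.
[DEG] = ½·((-5)·(-5−(-14/3)) + (-4)·(-14/3−(-6)) + (-23/6)·(-6−(-5))) = ½·(5/3 − 16/3 + 23/6) = 1/12, so the F-coordinate is 1/12.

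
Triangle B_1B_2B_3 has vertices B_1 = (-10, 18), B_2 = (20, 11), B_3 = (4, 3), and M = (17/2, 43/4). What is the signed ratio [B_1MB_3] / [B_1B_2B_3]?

1/2

[B_1B_2B_3] = ½·((-10)·(11−3) + 20·(3−18) + 4·(18−11)) = ½·(-80 − 300 + 28) = -176.
[B_1MB_3] = ½·((-10)·(43/4−3) + (17/2)·(3−18) + 4·(18−(43/4))) = ½·(-155/2 − 255/2 + 29) = -88, so the ratio is (-88)/(-176) = 1/2.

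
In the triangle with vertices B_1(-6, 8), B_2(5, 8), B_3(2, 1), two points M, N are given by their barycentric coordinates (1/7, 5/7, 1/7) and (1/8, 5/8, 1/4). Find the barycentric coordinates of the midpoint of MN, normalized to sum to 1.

(15/112, 75/112, 11/56)

Since both coordinate triples sum to 1, the midpoint's barycentrics are the componentwise average.
(1/7+1/8)/2 = 15/112; similarly 75/112 and 11/56.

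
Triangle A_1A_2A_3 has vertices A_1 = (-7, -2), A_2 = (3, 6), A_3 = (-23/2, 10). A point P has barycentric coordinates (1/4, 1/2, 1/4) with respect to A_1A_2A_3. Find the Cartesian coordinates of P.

P = (1/4)·A_1 + (1/2)·A_2 + (1/4)·A_3.
x-coordinate: (1/4)·(-7) + (1/2)·3 + (1/4)·(-23/2) = -25/8.
y-coordinate: (1/4)·(-2) + (1/2)·6 + (1/4)·10 = 5.

(-25/8, 5)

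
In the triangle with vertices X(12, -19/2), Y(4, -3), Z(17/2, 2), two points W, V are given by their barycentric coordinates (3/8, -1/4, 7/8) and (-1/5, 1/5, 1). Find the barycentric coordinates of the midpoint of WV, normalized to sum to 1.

Since both coordinate triples sum to 1, the midpoint's barycentrics are the componentwise average.
(3/8+-1/5)/2 = 7/80; similarly -1/40 and 15/16.

(7/80, -1/40, 15/16)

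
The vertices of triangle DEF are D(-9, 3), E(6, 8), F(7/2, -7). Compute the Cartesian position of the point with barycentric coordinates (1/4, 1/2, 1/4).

G = (1/4)·D + (1/2)·E + (1/4)·F.
x-coordinate: (1/4)·(-9) + (1/2)·6 + (1/4)·(7/2) = 13/8.
y-coordinate: (1/4)·3 + (1/2)·8 + (1/4)·(-7) = 3.

(13/8, 3)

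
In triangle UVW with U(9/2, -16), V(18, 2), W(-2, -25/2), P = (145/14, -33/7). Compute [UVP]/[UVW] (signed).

2/7

[UVW] = ½·((9/2)·(2−(-25/2)) + 18·(-25/2−(-16)) + (-2)·(-16−2)) = ½·(261/4 + 63 + 36) = 657/8.
[UVP] = ½·((9/2)·(2−(-33/7)) + 18·(-33/7−(-16)) + (145/14)·(-16−2)) = ½·(423/14 + 1422/7 − 1305/7) = 657/28, so the ratio is (657/28)/(657/8) = 2/7.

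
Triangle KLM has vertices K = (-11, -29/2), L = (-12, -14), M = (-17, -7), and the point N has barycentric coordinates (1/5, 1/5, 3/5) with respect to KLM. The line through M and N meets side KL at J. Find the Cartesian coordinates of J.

Line MN meets KL where the M-coordinate vanishes; zeroing N's M-weight and renormalizing leaves K, L-weights 1/5 : 1/5 → (1/2, 1/2).
So J = (1/2)·K + (1/2)·L = (-23/2, -57/4).

(-23/2, -57/4)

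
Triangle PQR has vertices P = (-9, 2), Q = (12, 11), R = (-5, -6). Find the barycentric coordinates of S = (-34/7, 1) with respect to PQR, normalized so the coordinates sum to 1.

(4/7, 1/7, 2/7)

Signed area of the reference triangle: [PQR] = ½·((-9)·(11−(-6)) + 12·(-6−2) + (-5)·(2−11)) = ½·(-153 − 96 + 45) = -102.
[SQR] = ½·((-34/7)·(11−(-6)) + 12·(-6−1) + (-5)·(1−11)) = ½·(-578/7 − 84 + 50) = -408/7, so the P-coordinate is (-408/7)/(-102) = 4/7.
[PSR] = ½·((-9)·(1−(-6)) + (-34/7)·(-6−2) + (-5)·(2−1)) = ½·(-63 + 272/7 − 5) = -102/7, so the Q-coordinate is 1/7.
[PQS] = ½·((-9)·(11−1) + 12·(1−2) + (-34/7)·(2−11)) = ½·(-90 − 12 + 306/7) = -204/7, so the R-coordinate is 2/7.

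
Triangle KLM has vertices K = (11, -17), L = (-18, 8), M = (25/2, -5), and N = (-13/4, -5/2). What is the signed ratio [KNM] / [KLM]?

[KLM] = ½·(11·(8−(-5)) + (-18)·(-5−(-17)) + (25/2)·(-17−8)) = ½·(143 − 216 − 625/2) = -771/4.
[KNM] = ½·(11·(-5/2−(-5)) + (-13/4)·(-5−(-17)) + (25/2)·(-17−(-5/2))) = ½·(55/2 − 39 − 725/4) = -771/8, so the ratio is (-771/8)/(-771/4) = 1/2.

1/2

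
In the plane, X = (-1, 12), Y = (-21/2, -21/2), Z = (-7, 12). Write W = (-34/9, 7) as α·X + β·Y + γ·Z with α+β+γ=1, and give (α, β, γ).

(2/3, 2/9, 1/9)

Signed area of the reference triangle: [XYZ] = ½·((-1)·(-21/2−12) + (-21/2)·(12−12) + (-7)·(12−(-21/2))) = ½·(45/2 + 0 − 315/2) = -135/2.
[WYZ] = ½·((-34/9)·(-21/2−12) + (-21/2)·(12−7) + (-7)·(7−(-21/2))) = ½·(85 − 105/2 − 245/2) = -45, so the X-coordinate is (-45)/(-135/2) = 2/3.
[XWZ] = ½·((-1)·(7−12) + (-34/9)·(12−12) + (-7)·(12−7)) = ½·(5 + 0 − 35) = -15, so the Y-coordinate is 2/9.
[XYW] = ½·((-1)·(-21/2−7) + (-21/2)·(7−12) + (-34/9)·(12−(-21/2))) = ½·(35/2 + 105/2 − 85) = -15/2, so the Z-coordinate is 1/9.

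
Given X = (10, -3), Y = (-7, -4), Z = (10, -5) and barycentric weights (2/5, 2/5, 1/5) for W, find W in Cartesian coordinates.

W = (2/5)·X + (2/5)·Y + (1/5)·Z.
x-coordinate: (2/5)·10 + (2/5)·(-7) + (1/5)·10 = 16/5.
y-coordinate: (2/5)·(-3) + (2/5)·(-4) + (1/5)·(-5) = -19/5.

(16/5, -19/5)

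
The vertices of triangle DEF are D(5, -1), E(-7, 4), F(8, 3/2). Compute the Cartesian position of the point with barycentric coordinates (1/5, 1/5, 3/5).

(22/5, 3/2)

G = (1/5)·D + (1/5)·E + (3/5)·F.
x-coordinate: (1/5)·5 + (1/5)·(-7) + (3/5)·8 = 22/5.
y-coordinate: (1/5)·(-1) + (1/5)·4 + (3/5)·(3/2) = 3/2.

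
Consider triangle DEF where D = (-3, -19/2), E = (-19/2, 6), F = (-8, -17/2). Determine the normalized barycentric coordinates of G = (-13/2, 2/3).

(1/2, 2/3, -1/6)

Signed area of the reference triangle: [DEF] = ½·((-3)·(6−(-17/2)) + (-19/2)·(-17/2−(-19/2)) + (-8)·(-19/2−6)) = ½·(-87/2 − 19/2 + 124) = 71/2.
[GEF] = ½·((-13/2)·(6−(-17/2)) + (-19/2)·(-17/2−(2/3)) + (-8)·(2/3−6)) = ½·(-377/4 + 1045/12 + 128/3) = 71/4, so the D-coordinate is (71/4)/(71/2) = 1/2.
[DGF] = ½·((-3)·(2/3−(-17/2)) + (-13/2)·(-17/2−(-19/2)) + (-8)·(-19/2−(2/3))) = ½·(-55/2 − 13/2 + 244/3) = 71/3, so the E-coordinate is 2/3.
[DEG] = ½·((-3)·(6−(2/3)) + (-19/2)·(2/3−(-19/2)) + (-13/2)·(-19/2−6)) = ½·(-16 − 1159/12 + 403/4) = -71/12, so the F-coordinate is -1/6.
Check: 1/2 + 2/3 − 1/6 = 1.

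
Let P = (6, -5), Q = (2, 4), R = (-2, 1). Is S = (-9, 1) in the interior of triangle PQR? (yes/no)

no

Barycentric coordinates of S: (-7/16, -7/8, 37/16).
The three coordinates are negative, negative, positive; a point is interior exactly when all three are positive.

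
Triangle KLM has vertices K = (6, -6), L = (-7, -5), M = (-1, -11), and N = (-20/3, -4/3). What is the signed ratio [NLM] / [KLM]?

1/3

[KLM] = ½·(6·(-5−(-11)) + (-7)·(-11−(-6)) + (-1)·(-6−(-5))) = ½·(36 + 35 + 1) = 36.
[NLM] = ½·((-20/3)·(-5−(-11)) + (-7)·(-11−(-4/3)) + (-1)·(-4/3−(-5))) = ½·(-40 + 203/3 − 11/3) = 12, so the ratio is 12/36 = 1/3.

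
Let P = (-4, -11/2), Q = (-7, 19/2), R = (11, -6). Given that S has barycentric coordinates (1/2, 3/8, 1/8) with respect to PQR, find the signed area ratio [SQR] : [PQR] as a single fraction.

The signed ratio [SQR]/[PQR] equals the barycentric coordinate of S at vertex P, which is 1/2.

1/2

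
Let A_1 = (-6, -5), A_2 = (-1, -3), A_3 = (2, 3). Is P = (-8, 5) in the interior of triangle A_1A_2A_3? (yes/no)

Barycentric coordinates of P: (11/4, -4, 9/4).
The three coordinates are positive, negative, positive; a point is interior exactly when all three are positive.

no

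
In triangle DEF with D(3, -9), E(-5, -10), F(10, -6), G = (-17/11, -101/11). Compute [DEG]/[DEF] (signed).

2/11

[DEF] = ½·(3·(-10−(-6)) + (-5)·(-6−(-9)) + 10·(-9−(-10))) = ½·(-12 − 15 + 10) = -17/2.
[DEG] = ½·(3·(-10−(-101/11)) + (-5)·(-101/11−(-9)) + (-17/11)·(-9−(-10))) = ½·(-27/11 + 10/11 − 17/11) = -17/11, so the ratio is (-17/11)/(-17/2) = 2/11.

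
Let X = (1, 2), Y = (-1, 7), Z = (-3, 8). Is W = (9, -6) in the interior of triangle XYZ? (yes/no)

no

Barycentric coordinates of W: (2, 2, -3).
The three coordinates are positive, positive, negative; a point is interior exactly when all three are positive.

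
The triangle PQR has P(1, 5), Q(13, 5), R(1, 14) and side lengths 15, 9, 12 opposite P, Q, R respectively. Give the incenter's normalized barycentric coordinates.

The incenter has barycentric coordinates proportional to the opposite side lengths: (15 : 9 : 12).
Normalizing by 15+9+12 = 36 gives (5/12, 1/4, 1/3).

(5/12, 1/4, 1/3)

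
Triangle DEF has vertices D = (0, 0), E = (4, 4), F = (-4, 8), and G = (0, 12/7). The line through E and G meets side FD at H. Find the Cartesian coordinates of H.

Barycentric coordinates of G with respect to DEF: (5/7, 1/7, 1/7).
On side FD the E-coordinate is zero; dropping G's E-weight 1/7 and renormalizing the remaining 1/7 : 5/7 gives weights 1/6, 5/6 on F, D.
H = (1/6)·(-4, 8) + (5/6)·(0, 0) = (-2/3, 4/3).

(-2/3, 4/3)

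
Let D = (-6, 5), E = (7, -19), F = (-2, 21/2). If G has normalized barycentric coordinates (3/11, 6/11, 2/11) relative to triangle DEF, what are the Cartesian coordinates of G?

G = (3/11)·D + (6/11)·E + (2/11)·F.
x-coordinate: (3/11)·(-6) + (6/11)·7 + (2/11)·(-2) = 20/11.
y-coordinate: (3/11)·5 + (6/11)·(-19) + (2/11)·(21/2) = -78/11.

(20/11, -78/11)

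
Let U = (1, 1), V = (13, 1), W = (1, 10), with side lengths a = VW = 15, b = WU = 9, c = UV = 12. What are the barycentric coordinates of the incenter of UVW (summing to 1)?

(5/12, 1/4, 1/3)

The incenter has barycentric coordinates proportional to the opposite side lengths: (15 : 9 : 12).
Normalizing by 15+9+12 = 36 gives (5/12, 1/4, 1/3).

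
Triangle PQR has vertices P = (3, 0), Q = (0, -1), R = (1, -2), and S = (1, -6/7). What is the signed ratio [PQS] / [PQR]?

[PQR] = ½·(3·(-1−(-2)) + 0·(-2−0) + 1·(0−(-1))) = ½·(3 + 0 + 1) = 2.
[PQS] = ½·(3·(-1−(-6/7)) + 0·(-6/7−0) + 1·(0−(-1))) = ½·(-3/7 + 0 + 1) = 2/7, so the ratio is (2/7)/2 = 1/7.

1/7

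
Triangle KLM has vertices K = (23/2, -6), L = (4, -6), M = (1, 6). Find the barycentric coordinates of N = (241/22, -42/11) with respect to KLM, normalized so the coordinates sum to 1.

(1, -2/11, 2/11)

Signed area of the reference triangle: [KLM] = ½·((23/2)·(-6−6) + 4·(6−(-6)) + 1·(-6−(-6))) = ½·(-138 + 48 + 0) = -45.
[NLM] = ½·((241/22)·(-6−6) + 4·(6−(-42/11)) + 1·(-42/11−(-6))) = ½·(-1446/11 + 432/11 + 24/11) = -45, so the K-coordinate is (-45)/(-45) = 1.
[KNM] = ½·((23/2)·(-42/11−6) + (241/22)·(6−(-6)) + 1·(-6−(-42/11))) = ½·(-1242/11 + 1446/11 − 24/11) = 90/11, so the L-coordinate is -2/11.
[KLN] = ½·((23/2)·(-6−(-42/11)) + 4·(-42/11−(-6)) + (241/22)·(-6−(-6))) = ½·(-276/11 + 96/11 + 0) = -90/11, so the M-coordinate is 2/11.
Check: 1 − 2/11 + 2/11 = 1.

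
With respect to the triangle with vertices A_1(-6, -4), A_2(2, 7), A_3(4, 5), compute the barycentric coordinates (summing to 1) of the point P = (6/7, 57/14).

(3/14, 1/2, 2/7)

Signed area of the reference triangle: [A_1A_2A_3] = ½·((-6)·(7−5) + 2·(5−(-4)) + 4·(-4−7)) = ½·(-12 + 18 − 44) = -19.
[PA_2A_3] = ½·((6/7)·(7−5) + 2·(5−(57/14)) + 4·(57/14−7)) = ½·(12/7 + 13/7 − 82/7) = -57/14, so the A_1-coordinate is (-57/14)/(-19) = 3/14.
[A_1PA_3] = ½·((-6)·(57/14−5) + (6/7)·(5−(-4)) + 4·(-4−(57/14))) = ½·(39/7 + 54/7 − 226/7) = -19/2, so the A_2-coordinate is 1/2.
[A_1A_2P] = ½·((-6)·(7−(57/14)) + 2·(57/14−(-4)) + (6/7)·(-4−7)) = ½·(-123/7 + 113/7 − 66/7) = -38/7, so the A_3-coordinate is 2/7.
Check: 3/14 + 1/2 + 2/7 = 1.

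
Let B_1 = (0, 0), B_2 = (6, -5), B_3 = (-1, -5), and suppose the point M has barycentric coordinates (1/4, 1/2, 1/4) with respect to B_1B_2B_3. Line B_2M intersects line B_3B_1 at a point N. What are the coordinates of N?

(-1/2, -5/2)

Line B_2M meets B_3B_1 where the B_2-coordinate vanishes; zeroing M's B_2-weight and renormalizing leaves B_3, B_1-weights 1/4 : 1/4 → (1/2, 1/2).
So N = (1/2)·B_3 + (1/2)·B_1 = (-1/2, -5/2).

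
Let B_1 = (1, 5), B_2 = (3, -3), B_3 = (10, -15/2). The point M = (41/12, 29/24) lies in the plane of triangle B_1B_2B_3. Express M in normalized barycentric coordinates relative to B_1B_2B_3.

Signed area of the reference triangle: [B_1B_2B_3] = ½·(1·(-3−(-15/2)) + 3·(-15/2−5) + 10·(5−(-3))) = ½·(9/2 − 75/2 + 80) = 47/2.
[MB_2B_3] = ½·((41/12)·(-3−(-15/2)) + 3·(-15/2−(29/24)) + 10·(29/24−(-3))) = ½·(123/8 − 209/8 + 505/12) = 47/3, so the B_1-coordinate is (47/3)/(47/2) = 2/3.
[B_1MB_3] = ½·(1·(29/24−(-15/2)) + (41/12)·(-15/2−5) + 10·(5−(29/24))) = ½·(209/24 − 1025/24 + 455/12) = 47/24, so the B_2-coordinate is 1/12.
[B_1B_2M] = ½·(1·(-3−(29/24)) + 3·(29/24−5) + (41/12)·(5−(-3))) = ½·(-101/24 − 91/8 + 82/3) = 47/8, so the B_3-coordinate is 1/4.
Check: 2/3 + 1/12 + 1/4 = 1.

(2/3, 1/12, 1/4)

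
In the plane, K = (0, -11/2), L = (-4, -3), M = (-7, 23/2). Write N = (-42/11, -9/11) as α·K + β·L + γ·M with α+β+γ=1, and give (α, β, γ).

(2/11, 7/11, 2/11)

Signed area of the reference triangle: [KLM] = ½·(0·(-3−(23/2)) + (-4)·(23/2−(-11/2)) + (-7)·(-11/2−(-3))) = ½·(0 − 68 + 35/2) = -101/4.
[NLM] = ½·((-42/11)·(-3−(23/2)) + (-4)·(23/2−(-9/11)) + (-7)·(-9/11−(-3))) = ½·(609/11 − 542/11 − 168/11) = -101/22, so the K-coordinate is (-101/22)/(-101/4) = 2/11.
[KNM] = ½·(0·(-9/11−(23/2)) + (-42/11)·(23/2−(-11/2)) + (-7)·(-11/2−(-9/11))) = ½·(0 − 714/11 + 721/22) = -707/44, so the L-coordinate is 7/11.
[KLN] = ½·(0·(-3−(-9/11)) + (-4)·(-9/11−(-11/2)) + (-42/11)·(-11/2−(-3))) = ½·(0 − 206/11 + 105/11) = -101/22, so the M-coordinate is 2/11.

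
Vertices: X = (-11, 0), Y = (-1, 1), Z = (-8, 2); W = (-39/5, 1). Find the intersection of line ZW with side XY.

Barycentric coordinates of W with respect to XYZ: (2/5, 1/5, 2/5).
On side XY the Z-coordinate is zero; dropping W's Z-weight 2/5 and renormalizing the remaining 2/5 : 1/5 gives weights 2/3, 1/3 on X, Y.
V = (2/3)·(-11, 0) + (1/3)·(-1, 1) = (-23/3, 1/3).

(-23/3, 1/3)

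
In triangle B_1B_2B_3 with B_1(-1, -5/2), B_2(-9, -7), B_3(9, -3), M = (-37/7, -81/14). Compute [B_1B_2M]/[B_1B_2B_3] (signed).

[B_1B_2B_3] = ½·((-1)·(-7−(-3)) + (-9)·(-3−(-5/2)) + 9·(-5/2−(-7))) = ½·(4 + 9/2 + 81/2) = 49/2.
[B_1B_2M] = ½·((-1)·(-7−(-81/14)) + (-9)·(-81/14−(-5/2)) + (-37/7)·(-5/2−(-7))) = ½·(17/14 + 207/7 − 333/14) = 7/2, so the ratio is (7/2)/(49/2) = 1/7.

1/7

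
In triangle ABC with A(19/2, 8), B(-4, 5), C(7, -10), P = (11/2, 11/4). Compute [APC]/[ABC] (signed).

[ABC] = ½·((19/2)·(5−(-10)) + (-4)·(-10−8) + 7·(8−5)) = ½·(285/2 + 72 + 21) = 471/4.
[APC] = ½·((19/2)·(11/4−(-10)) + (11/2)·(-10−8) + 7·(8−(11/4))) = ½·(969/8 − 99 + 147/4) = 471/16, so the ratio is (471/16)/(471/4) = 1/4.

1/4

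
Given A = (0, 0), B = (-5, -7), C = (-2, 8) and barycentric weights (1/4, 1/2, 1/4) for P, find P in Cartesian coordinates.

P = (1/4)·A + (1/2)·B + (1/4)·C.
x-coordinate: (1/4)·0 + (1/2)·(-5) + (1/4)·(-2) = -3.
y-coordinate: (1/4)·0 + (1/2)·(-7) + (1/4)·8 = -3/2.

(-3, -3/2)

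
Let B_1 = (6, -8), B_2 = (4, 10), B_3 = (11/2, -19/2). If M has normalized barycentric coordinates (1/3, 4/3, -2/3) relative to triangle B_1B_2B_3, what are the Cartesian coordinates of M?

M = (1/3)·B_1 + (4/3)·B_2 + (-2/3)·B_3.
x-coordinate: (1/3)·6 + (4/3)·4 + (-2/3)·(11/2) = 11/3.
y-coordinate: (1/3)·(-8) + (4/3)·10 + (-2/3)·(-19/2) = 17.

(11/3, 17)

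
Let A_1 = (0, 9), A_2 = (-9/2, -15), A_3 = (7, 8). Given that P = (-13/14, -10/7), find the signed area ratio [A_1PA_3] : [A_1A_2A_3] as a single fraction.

[A_1A_2A_3] = ½·(0·(-15−8) + (-9/2)·(8−9) + 7·(9−(-15))) = ½·(0 + 9/2 + 168) = 345/4.
[A_1PA_3] = ½·(0·(-10/7−8) + (-13/14)·(8−9) + 7·(9−(-10/7))) = ½·(0 + 13/14 + 73) = 1035/28, so the ratio is (1035/28)/(345/4) = 3/7.

3/7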